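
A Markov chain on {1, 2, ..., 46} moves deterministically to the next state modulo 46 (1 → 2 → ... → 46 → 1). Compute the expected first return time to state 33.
E[T_33 | X_0 = 33] = 46

The chain cycles deterministically, so starting at state 33 it returns in exactly 46 steps. Equivalently, the stationary distribution is uniform π_j = 1/46 for every state j, so by Kac's formula E[T_33] = 1/π_33 = 46.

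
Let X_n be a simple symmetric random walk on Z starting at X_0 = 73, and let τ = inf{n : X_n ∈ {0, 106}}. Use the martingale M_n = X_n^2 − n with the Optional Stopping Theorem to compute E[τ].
E[τ] = 2409

M_n = X_n^2 − n is a martingale (since E[X_{n+1}^2 | F_n] = X_n^2 + 1). By OST (τ has finite mean in a bounded region), E[M_τ] = E[M_0] = X_0^2 − 0 = 73^2 = 5329. Also E[M_τ] = E[X_τ^2] − E[τ]. The walk exits at 0 or 106, with P(hit 106 first) = 73/106, so E[X_τ^2] = 106^2 · 73/106 + 0 = 7738. Thus E[τ] = E[X_τ^2] − E[M_τ] = 7738 − 5329 = 2409 = 73(106 − 73) = 2409.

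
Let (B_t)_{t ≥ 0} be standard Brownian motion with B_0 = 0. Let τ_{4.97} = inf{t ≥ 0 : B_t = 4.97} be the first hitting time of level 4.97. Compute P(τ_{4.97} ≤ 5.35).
P(τ_{4.97} ≤ 5.35) = 2(1 − Φ(4.97/√5.35)) = 2(1 − Φ(2.1487)) ≈ 0.0317

By the reflection principle for standard BM, P(τ_b ≤ t) = 2 · P(B_t ≥ b). Since B_t ~ N(0, t), P(B_t ≥ 4.97) = 1 − Φ(4.97/√t) = 1 − Φ(4.97/√5.35) = 1 − Φ(2.1487) ≈ 0.01583. Doubling: P(τ_{4.97} ≤ 5.35) ≈ 2 · 0.01583 = 0.03166 ≈ 0.0317.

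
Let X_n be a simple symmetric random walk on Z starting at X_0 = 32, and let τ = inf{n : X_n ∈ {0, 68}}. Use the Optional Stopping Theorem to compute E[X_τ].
E[X_τ] = 32

X_n is a martingale and τ is a bounded-mean stopping time (indeed τ is finite a.s. with bounded expectation since the walk is in a bounded region). By the OST, E[X_τ] = E[X_0] = 32. Equivalently: E[X_τ] = 68 · P(hit 68 first) + 0 · P(hit 0 first) = 68 · (32/68) = 32.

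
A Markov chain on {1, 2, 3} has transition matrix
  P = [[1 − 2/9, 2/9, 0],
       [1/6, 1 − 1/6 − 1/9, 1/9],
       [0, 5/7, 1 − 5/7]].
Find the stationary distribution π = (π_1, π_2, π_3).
π = (135/343, 180/343, 4/49)

This is a birth-death chain on three states, which satisfies detailed balance: π_1 · P_{12} = π_2 · P_{21} and π_2 · P_{23} = π_3 · P_{32}.
From π_1 · 2/9 = π_2 · 1/6: π_2/π_1 = (2/9)/(1/6) = 4/3.
From π_2 · 1/9 = π_3 · 5/7: π_3/π_2 = (1/9)/(5/7) = 7/45.
Take π_1 proportional to 1; then unnormalized π = (1, 4/3, 28/135). Normalize by dividing by the sum 343/135:
  π = (135/343, 180/343, 4/49).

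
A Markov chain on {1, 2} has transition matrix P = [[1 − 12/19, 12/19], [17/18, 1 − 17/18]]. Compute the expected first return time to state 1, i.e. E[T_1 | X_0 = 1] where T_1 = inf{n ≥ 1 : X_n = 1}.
E[T_1 | X_0 = 1] = 1/π_1 = 539/323

For an irreducible recurrent Markov chain with stationary distribution π, E[T_i | X_0 = i] = 1/π_i (Kac's formula). Here π_1 = (17/18)/(12/19 + 17/18) = (17/18)/(539/342) = 323/539, so E[T_1 | X_0 = 1] = 1/π_1 = (12/19 + 17/18)/(17/18) = (539/342)/(17/18) = 539/323.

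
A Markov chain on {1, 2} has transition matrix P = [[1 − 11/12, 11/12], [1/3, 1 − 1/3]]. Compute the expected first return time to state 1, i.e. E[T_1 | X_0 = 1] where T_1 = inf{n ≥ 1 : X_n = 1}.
E[T_1 | X_0 = 1] = 1/π_1 = 15/4

For an irreducible recurrent Markov chain with stationary distribution π, E[T_i | X_0 = i] = 1/π_i (Kac's formula). Here π_1 = (1/3)/(11/12 + 1/3) = (1/3)/(5/4) = 4/15, so E[T_1 | X_0 = 1] = 1/π_1 = (11/12 + 1/3)/(1/3) = (5/4)/(1/3) = 15/4.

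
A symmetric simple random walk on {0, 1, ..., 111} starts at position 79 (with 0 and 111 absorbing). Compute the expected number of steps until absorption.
E[τ | X_0 = 79] = 2528

Let v_k = E[τ | X_0 = k]. Boundary: v_0 = v_111 = 0. Recurrence: v_k = 1 + (v_{k-1} + v_{k+1})/2 for 1 ≤ k ≤ 110. The particular solution to v_k − (v_{k-1} + v_{k+1})/2 = 1 is v_k = −k^2. Adding homogeneous solution A + B k and matching boundaries gives v_k = k (111 − k). Substituting k = 79: v_79 = 79 · 32 = 2528.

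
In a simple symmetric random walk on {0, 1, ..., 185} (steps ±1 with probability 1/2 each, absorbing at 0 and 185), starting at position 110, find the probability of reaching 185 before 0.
P(hit 185 before 0) = 110/185 = 22/37

Let u_k = P(hit 185 before 0 | start at k). Then u_0 = 0, u_185 = 1, and u_k = u_{k-1}/2 + u_{k+1}/2 for 1 ≤ k ≤ 184. This harmonic recurrence is solved by u_k = k/185, giving u_110 = 110/185 = 22/37.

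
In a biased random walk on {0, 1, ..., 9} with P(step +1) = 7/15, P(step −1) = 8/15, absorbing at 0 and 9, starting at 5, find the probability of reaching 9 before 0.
P(hit 9 before 0) = (1 − (8/7)^5) / (1 − (8/7)^9) = 38322361/93864121

Let u_k denote P(reach 9 before 0 | start at k). Boundary: u_0 = 0, u_9 = 1. Recurrence: u_k = 7/15·u_{k+1} + 8/15·u_{k-1} for 1 ≤ k ≤ 8. Try u_k = A + B·r^k with r = q/p = (8/15)/(7/15) = 8/7. Substitution satisfies the recurrence; boundary conditions give:
  u_k = (1 − r^k) / (1 − r^N) = (1 − (8/7)^5) / (1 − (8/7)^9) = 38322361/93864121.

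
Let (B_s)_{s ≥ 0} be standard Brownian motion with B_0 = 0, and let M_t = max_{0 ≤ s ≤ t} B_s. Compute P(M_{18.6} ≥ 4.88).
P(M_{18.6} ≥ 4.88) = 2·P(B_{18.6} ≥ 4.88) = 2(1 − Φ(4.88/√18.6)) ≈ 0.2578

By the reflection principle for Brownian motion, P(M_t ≥ a) = 2 · P(B_t ≥ a) for a ≥ 0. Since B_t ~ N(0, t), P(B_t ≥ 4.88) = 1 − Φ(4.88/√t) = 1 − Φ(4.88/√18.6) = 1 − Φ(1.1315). So
  P(M_{18.6} ≥ 4.88) = 2(1 − Φ(1.1315)) ≈ 0.2578.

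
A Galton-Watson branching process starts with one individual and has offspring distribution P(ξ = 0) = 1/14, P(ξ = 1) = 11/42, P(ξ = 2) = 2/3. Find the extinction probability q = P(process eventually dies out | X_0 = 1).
q = 3/28

The pgf is f(s) = 1/14 + 11/42·s + 2/3·s². The extinction probability q is the smallest fixed point of f in [0, 1]. Setting s = f(s):
  2/3·s² + (11/42 − 1)·s + 1/14 = 0
  2/3·s² − (1/14 + 2/3)·s + 1/14 = 0
which factors as (s − 1)·(2/3·s − 1/14) = 0, giving roots s = 1 and s = (1/14)/(2/3) = 3/28.
Mean offspring μ = 11/42 + 2·2/3 = 67/42 > 1 (supercritical), so q < 1. The extinction probability is the smaller root: q = (1/14)/(2/3) = 3/28.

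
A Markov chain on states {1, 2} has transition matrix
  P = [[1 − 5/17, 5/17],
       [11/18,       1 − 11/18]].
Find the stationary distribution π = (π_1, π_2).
π_1 = 187/277, π_2 = 90/277

Solve πP = π with π_1 + π_2 = 1. From πP = π: π_1 · (1 − 5/17) + π_2 · 11/18 = π_1 ⇒ π_2 · 11/18 = π_1 · 5/17 ⇒ π_2/π_1 = (5/17)/(11/18) = 90/187. Together with π_1 + π_2 = 1:
  π_1 = (11/18)/(5/17 + 11/18) = (11/18)/(277/306) = 187/277,
  π_2 = (5/17)/(5/17 + 11/18) = (5/17)/(277/306) = 90/277.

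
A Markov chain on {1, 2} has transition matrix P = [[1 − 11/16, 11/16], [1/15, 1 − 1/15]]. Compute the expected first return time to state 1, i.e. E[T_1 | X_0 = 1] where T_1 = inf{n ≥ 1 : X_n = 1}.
E[T_1 | X_0 = 1] = 1/π_1 = 181/16

For an irreducible recurrent Markov chain with stationary distribution π, E[T_i | X_0 = i] = 1/π_i (Kac's formula). Here π_1 = (1/15)/(11/16 + 1/15) = (1/15)/(181/240) = 16/181, so E[T_1 | X_0 = 1] = 1/π_1 = (11/16 + 1/15)/(1/15) = (181/240)/(1/15) = 181/16.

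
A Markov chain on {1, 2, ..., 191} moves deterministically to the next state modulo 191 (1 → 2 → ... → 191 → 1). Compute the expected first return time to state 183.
E[T_183 | X_0 = 183] = 191

The chain cycles deterministically, so starting at state 183 it returns in exactly 191 steps. Equivalently, the stationary distribution is uniform π_j = 1/191 for every state j, so by Kac's formula E[T_183] = 1/π_183 = 191.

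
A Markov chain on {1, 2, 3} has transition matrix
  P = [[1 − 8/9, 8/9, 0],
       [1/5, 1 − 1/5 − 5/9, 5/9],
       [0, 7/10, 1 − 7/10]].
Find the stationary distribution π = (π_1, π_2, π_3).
π = (567/5087, 2520/5087, 2000/5087)

This is a birth-death chain on three states, which satisfies detailed balance: π_1 · P_{12} = π_2 · P_{21} and π_2 · P_{23} = π_3 · P_{32}.
From π_1 · 8/9 = π_2 · 1/5: π_2/π_1 = (8/9)/(1/5) = 40/9.
From π_2 · 5/9 = π_3 · 7/10: π_3/π_2 = (5/9)/(7/10) = 50/63.
Take π_1 proportional to 1; then unnormalized π = (1, 40/9, 2000/567). Normalize by dividing by the sum 5087/567:
  π = (567/5087, 2520/5087, 2000/5087).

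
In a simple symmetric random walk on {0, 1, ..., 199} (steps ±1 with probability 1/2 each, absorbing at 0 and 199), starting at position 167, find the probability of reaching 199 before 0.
P(hit 199 before 0) = 167/199

Let u_k = P(hit 199 before 0 | start at k). Then u_0 = 0, u_199 = 1, and u_k = u_{k-1}/2 + u_{k+1}/2 for 1 ≤ k ≤ 198. This harmonic recurrence is solved by u_k = k/199, giving u_167 = 167/199.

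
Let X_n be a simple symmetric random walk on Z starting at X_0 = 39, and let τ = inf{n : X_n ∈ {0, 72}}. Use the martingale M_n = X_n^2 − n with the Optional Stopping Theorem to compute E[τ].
E[τ] = 1287

M_n = X_n^2 − n is a martingale (since E[X_{n+1}^2 | F_n] = X_n^2 + 1). By OST (τ has finite mean in a bounded region), E[M_τ] = E[M_0] = X_0^2 − 0 = 39^2 = 1521. Also E[M_τ] = E[X_τ^2] − E[τ]. The walk exits at 0 or 72, with P(hit 72 first) = 39/72, so E[X_τ^2] = 72^2 · 39/72 + 0 = 2808. Thus E[τ] = E[X_τ^2] − E[M_τ] = 2808 − 1521 = 1287 = 39(72 − 39) = 1287.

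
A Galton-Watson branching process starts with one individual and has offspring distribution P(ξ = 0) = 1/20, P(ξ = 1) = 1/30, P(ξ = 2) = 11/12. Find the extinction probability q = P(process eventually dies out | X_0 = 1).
q = 3/55

The pgf is f(s) = 1/20 + 1/30·s + 11/12·s². The extinction probability q is the smallest fixed point of f in [0, 1]. Setting s = f(s):
  11/12·s² + (1/30 − 1)·s + 1/20 = 0
  11/12·s² − (1/20 + 11/12)·s + 1/20 = 0
which factors as (s − 1)·(11/12·s − 1/20) = 0, giving roots s = 1 and s = (1/20)/(11/12) = 3/55.
Mean offspring μ = 1/30 + 2·11/12 = 28/15 > 1 (supercritical), so q < 1. The extinction probability is the smaller root: q = (1/20)/(11/12) = 3/55.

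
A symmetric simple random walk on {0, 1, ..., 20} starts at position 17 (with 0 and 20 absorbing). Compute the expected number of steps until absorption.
E[τ | X_0 = 17] = 51

Let v_k = E[τ | X_0 = k]. Boundary: v_0 = v_20 = 0. Recurrence: v_k = 1 + (v_{k-1} + v_{k+1})/2 for 1 ≤ k ≤ 19. The particular solution to v_k − (v_{k-1} + v_{k+1})/2 = 1 is v_k = −k^2. Adding homogeneous solution A + B k and matching boundaries gives v_k = k (20 − k). Substituting k = 17: v_17 = 17 · 3 = 51.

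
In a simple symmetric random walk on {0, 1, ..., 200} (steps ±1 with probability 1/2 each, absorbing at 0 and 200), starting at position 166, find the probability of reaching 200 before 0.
P(hit 200 before 0) = 166/200 = 83/100

Let u_k = P(hit 200 before 0 | start at k). Then u_0 = 0, u_200 = 1, and u_k = u_{k-1}/2 + u_{k+1}/2 for 1 ≤ k ≤ 199. This harmonic recurrence is solved by u_k = k/200, giving u_166 = 166/200 = 83/100.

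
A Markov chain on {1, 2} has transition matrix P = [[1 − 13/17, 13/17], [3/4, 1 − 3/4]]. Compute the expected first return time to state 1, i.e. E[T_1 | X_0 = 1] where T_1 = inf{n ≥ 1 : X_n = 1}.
E[T_1 | X_0 = 1] = 1/π_1 = 103/51

For an irreducible recurrent Markov chain with stationary distribution π, E[T_i | X_0 = i] = 1/π_i (Kac's formula). Here π_1 = (3/4)/(13/17 + 3/4) = (3/4)/(103/68) = 51/103, so E[T_1 | X_0 = 1] = 1/π_1 = (13/17 + 3/4)/(3/4) = (103/68)/(3/4) = 103/51.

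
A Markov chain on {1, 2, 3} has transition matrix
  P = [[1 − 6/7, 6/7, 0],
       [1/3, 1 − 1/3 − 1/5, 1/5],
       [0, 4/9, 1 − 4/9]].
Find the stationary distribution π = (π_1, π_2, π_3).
π = (70/331, 180/331, 81/331)

This is a birth-death chain on three states, which satisfies detailed balance: π_1 · P_{12} = π_2 · P_{21} and π_2 · P_{23} = π_3 · P_{32}.
From π_1 · 6/7 = π_2 · 1/3: π_2/π_1 = (6/7)/(1/3) = 18/7.
From π_2 · 1/5 = π_3 · 4/9: π_3/π_2 = (1/5)/(4/9) = 9/20.
Take π_1 proportional to 1; then unnormalized π = (1, 18/7, 81/70). Normalize by dividing by the sum 331/70:
  π = (70/331, 180/331, 81/331).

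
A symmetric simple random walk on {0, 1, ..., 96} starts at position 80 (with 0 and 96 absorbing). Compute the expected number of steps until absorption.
E[τ | X_0 = 80] = 1280

Let v_k = E[τ | X_0 = k]. Boundary: v_0 = v_96 = 0. Recurrence: v_k = 1 + (v_{k-1} + v_{k+1})/2 for 1 ≤ k ≤ 95. The particular solution to v_k − (v_{k-1} + v_{k+1})/2 = 1 is v_k = −k^2. Adding homogeneous solution A + B k and matching boundaries gives v_k = k (96 − k). Substituting k = 80: v_80 = 80 · 16 = 1280.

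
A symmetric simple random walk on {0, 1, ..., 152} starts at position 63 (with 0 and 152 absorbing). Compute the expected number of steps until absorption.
E[τ | X_0 = 63] = 5607

Let v_k = E[τ | X_0 = k]. Boundary: v_0 = v_152 = 0. Recurrence: v_k = 1 + (v_{k-1} + v_{k+1})/2 for 1 ≤ k ≤ 151. The particular solution to v_k − (v_{k-1} + v_{k+1})/2 = 1 is v_k = −k^2. Adding homogeneous solution A + B k and matching boundaries gives v_k = k (152 − k). Substituting k = 63: v_63 = 63 · 89 = 5607.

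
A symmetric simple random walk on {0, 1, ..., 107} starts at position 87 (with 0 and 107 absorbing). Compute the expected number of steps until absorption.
E[τ | X_0 = 87] = 1740

Let v_k = E[τ | X_0 = k]. Boundary: v_0 = v_107 = 0. Recurrence: v_k = 1 + (v_{k-1} + v_{k+1})/2 for 1 ≤ k ≤ 106. The particular solution to v_k − (v_{k-1} + v_{k+1})/2 = 1 is v_k = −k^2. Adding homogeneous solution A + B k and matching boundaries gives v_k = k (107 − k). Substituting k = 87: v_87 = 87 · 20 = 1740.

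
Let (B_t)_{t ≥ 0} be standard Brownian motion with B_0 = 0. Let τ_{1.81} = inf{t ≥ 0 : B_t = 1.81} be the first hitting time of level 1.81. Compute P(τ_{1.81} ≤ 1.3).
P(τ_{1.81} ≤ 1.3) = 2(1 − Φ(1.81/√1.3)) = 2(1 − Φ(1.5875)) ≈ 0.1124

By the reflection principle for standard BM, P(τ_b ≤ t) = 2 · P(B_t ≥ b). Since B_t ~ N(0, t), P(B_t ≥ 1.81) = 1 − Φ(1.81/√t) = 1 − Φ(1.81/√1.3) = 1 − Φ(1.5875) ≈ 0.05620. Doubling: P(τ_{1.81} ≤ 1.3) ≈ 2 · 0.05620 = 0.11240 ≈ 0.1124.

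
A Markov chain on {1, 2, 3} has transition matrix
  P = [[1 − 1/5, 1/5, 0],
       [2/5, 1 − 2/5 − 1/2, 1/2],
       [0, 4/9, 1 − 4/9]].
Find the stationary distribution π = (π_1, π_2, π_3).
π = (16/33, 8/33, 3/11)

This is a birth-death chain on three states, which satisfies detailed balance: π_1 · P_{12} = π_2 · P_{21} and π_2 · P_{23} = π_3 · P_{32}.
From π_1 · 1/5 = π_2 · 2/5: π_2/π_1 = (1/5)/(2/5) = 1/2.
From π_2 · 1/2 = π_3 · 4/9: π_3/π_2 = (1/2)/(4/9) = 9/8.
Take π_1 proportional to 1; then unnormalized π = (1, 1/2, 9/16). Normalize by dividing by the sum 33/16:
  π = (16/33, 8/33, 3/11).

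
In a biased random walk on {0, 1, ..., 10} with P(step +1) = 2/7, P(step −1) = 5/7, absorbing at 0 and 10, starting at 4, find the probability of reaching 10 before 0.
P(hit 10 before 0) = (1 − (5/2)^4) / (1 − (5/2)^10) = 1856/464981

Let u_k denote P(reach 10 before 0 | start at k). Boundary: u_0 = 0, u_10 = 1. Recurrence: u_k = 2/7·u_{k+1} + 5/7·u_{k-1} for 1 ≤ k ≤ 9. Try u_k = A + B·r^k with r = q/p = (5/7)/(2/7) = 5/2. Substitution satisfies the recurrence; boundary conditions give:
  u_k = (1 − r^k) / (1 − r^N) = (1 − (5/2)^4) / (1 − (5/2)^10) = 1856/464981.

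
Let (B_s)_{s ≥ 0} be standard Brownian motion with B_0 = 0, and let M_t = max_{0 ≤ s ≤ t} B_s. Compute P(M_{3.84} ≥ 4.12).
P(M_{3.84} ≥ 4.12) = 2·P(B_{3.84} ≥ 4.12) = 2(1 − Φ(4.12/√3.84)) ≈ 0.0355

By the reflection principle for Brownian motion, P(M_t ≥ a) = 2 · P(B_t ≥ a) for a ≥ 0. Since B_t ~ N(0, t), P(B_t ≥ 4.12) = 1 − Φ(4.12/√t) = 1 − Φ(4.12/√3.84) = 1 − Φ(2.1025). So
  P(M_{3.84} ≥ 4.12) = 2(1 − Φ(2.1025)) ≈ 0.0355.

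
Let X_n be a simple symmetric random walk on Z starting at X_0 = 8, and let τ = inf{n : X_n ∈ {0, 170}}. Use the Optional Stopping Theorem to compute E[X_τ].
E[X_τ] = 8

X_n is a martingale and τ is a bounded-mean stopping time (indeed τ is finite a.s. with bounded expectation since the walk is in a bounded region). By the OST, E[X_τ] = E[X_0] = 8. Equivalently: E[X_τ] = 170 · P(hit 170 first) + 0 · P(hit 0 first) = 170 · (8/170) = 8.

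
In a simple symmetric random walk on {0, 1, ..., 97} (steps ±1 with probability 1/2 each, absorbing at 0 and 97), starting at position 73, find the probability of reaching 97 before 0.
P(hit 97 before 0) = 73/97

Let u_k = P(hit 97 before 0 | start at k). Then u_0 = 0, u_97 = 1, and u_k = u_{k-1}/2 + u_{k+1}/2 for 1 ≤ k ≤ 96. This harmonic recurrence is solved by u_k = k/97, giving u_73 = 73/97.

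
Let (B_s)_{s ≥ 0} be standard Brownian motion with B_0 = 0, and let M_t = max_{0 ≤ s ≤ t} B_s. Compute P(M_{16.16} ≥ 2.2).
P(M_{16.16} ≥ 2.2) = 2·P(B_{16.16} ≥ 2.2) = 2(1 − Φ(2.2/√16.16)) ≈ 0.5842

By the reflection principle for Brownian motion, P(M_t ≥ a) = 2 · P(B_t ≥ a) for a ≥ 0. Since B_t ~ N(0, t), P(B_t ≥ 2.2) = 1 − Φ(2.2/√t) = 1 − Φ(2.2/√16.16) = 1 − Φ(0.5473). So
  P(M_{16.16} ≥ 2.2) = 2(1 − Φ(0.5473)) ≈ 0.5842.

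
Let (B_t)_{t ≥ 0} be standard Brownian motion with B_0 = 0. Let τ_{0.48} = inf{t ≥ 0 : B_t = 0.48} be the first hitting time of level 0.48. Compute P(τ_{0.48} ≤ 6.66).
P(τ_{0.48} ≤ 6.66) = 2(1 − Φ(0.48/√6.66)) = 2(1 − Φ(0.1860)) ≈ 0.8524

By the reflection principle for standard BM, P(τ_b ≤ t) = 2 · P(B_t ≥ b). Since B_t ~ N(0, t), P(B_t ≥ 0.48) = 1 − Φ(0.48/√t) = 1 − Φ(0.48/√6.66) = 1 − Φ(0.1860) ≈ 0.42622. Doubling: P(τ_{0.48} ≤ 6.66) ≈ 2 · 0.42622 = 0.85244 ≈ 0.8524.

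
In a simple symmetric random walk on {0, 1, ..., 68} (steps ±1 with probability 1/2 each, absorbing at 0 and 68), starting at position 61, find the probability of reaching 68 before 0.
P(hit 68 before 0) = 61/68

Let u_k = P(hit 68 before 0 | start at k). Then u_0 = 0, u_68 = 1, and u_k = u_{k-1}/2 + u_{k+1}/2 for 1 ≤ k ≤ 67. This harmonic recurrence is solved by u_k = k/68, giving u_61 = 61/68.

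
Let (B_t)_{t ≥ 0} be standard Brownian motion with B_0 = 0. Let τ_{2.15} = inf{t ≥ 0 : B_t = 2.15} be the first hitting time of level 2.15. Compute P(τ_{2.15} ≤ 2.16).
P(τ_{2.15} ≤ 2.16) = 2(1 − Φ(2.15/√2.16)) = 2(1 − Φ(1.4629)) ≈ 0.1435

By the reflection principle for standard BM, P(τ_b ≤ t) = 2 · P(B_t ≥ b). Since B_t ~ N(0, t), P(B_t ≥ 2.15) = 1 − Φ(2.15/√t) = 1 − Φ(2.15/√2.16) = 1 − Φ(1.4629) ≈ 0.07175. Doubling: P(τ_{2.15} ≤ 2.16) ≈ 2 · 0.07175 = 0.14350 ≈ 0.1435.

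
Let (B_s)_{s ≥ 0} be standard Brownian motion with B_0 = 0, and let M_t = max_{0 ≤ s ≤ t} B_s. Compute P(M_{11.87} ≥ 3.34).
P(M_{11.87} ≥ 3.34) = 2·P(B_{11.87} ≥ 3.34) = 2(1 − Φ(3.34/√11.87)) ≈ 0.3323

By the reflection principle for Brownian motion, P(M_t ≥ a) = 2 · P(B_t ≥ a) for a ≥ 0. Since B_t ~ N(0, t), P(B_t ≥ 3.34) = 1 − Φ(3.34/√t) = 1 − Φ(3.34/√11.87) = 1 − Φ(0.9694). So
  P(M_{11.87} ≥ 3.34) = 2(1 − Φ(0.9694)) ≈ 0.3323.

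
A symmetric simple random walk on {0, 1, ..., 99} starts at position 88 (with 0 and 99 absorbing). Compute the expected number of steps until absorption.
E[τ | X_0 = 88] = 968

Let v_k = E[τ | X_0 = k]. Boundary: v_0 = v_99 = 0. Recurrence: v_k = 1 + (v_{k-1} + v_{k+1})/2 for 1 ≤ k ≤ 98. The particular solution to v_k − (v_{k-1} + v_{k+1})/2 = 1 is v_k = −k^2. Adding homogeneous solution A + B k and matching boundaries gives v_k = k (99 − k). Substituting k = 88: v_88 = 88 · 11 = 968.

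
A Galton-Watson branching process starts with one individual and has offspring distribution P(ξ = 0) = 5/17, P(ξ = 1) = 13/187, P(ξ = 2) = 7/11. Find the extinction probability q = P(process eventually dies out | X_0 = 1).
q = 55/119

The pgf is f(s) = 5/17 + 13/187·s + 7/11·s². The extinction probability q is the smallest fixed point of f in [0, 1]. Setting s = f(s):
  7/11·s² + (13/187 − 1)·s + 5/17 = 0
  7/11·s² − (5/17 + 7/11)·s + 5/17 = 0
which factors as (s − 1)·(7/11·s − 5/17) = 0, giving roots s = 1 and s = (5/17)/(7/11) = 55/119.
Mean offspring μ = 13/187 + 2·7/11 = 251/187 > 1 (supercritical), so q < 1. The extinction probability is the smaller root: q = (5/17)/(7/11) = 55/119.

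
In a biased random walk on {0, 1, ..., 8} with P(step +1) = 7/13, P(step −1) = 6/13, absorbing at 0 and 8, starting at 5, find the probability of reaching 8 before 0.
P(hit 8 before 0) = (1 − (6/7)^5) / (1 − (6/7)^8) = 3097633/4085185

Let u_k denote P(reach 8 before 0 | start at k). Boundary: u_0 = 0, u_8 = 1. Recurrence: u_k = 7/13·u_{k+1} + 6/13·u_{k-1} for 1 ≤ k ≤ 7. Try u_k = A + B·r^k with r = q/p = (6/13)/(7/13) = 6/7. Substitution satisfies the recurrence; boundary conditions give:
  u_k = (1 − r^k) / (1 − r^N) = (1 − (6/7)^5) / (1 − (6/7)^8) = 3097633/4085185.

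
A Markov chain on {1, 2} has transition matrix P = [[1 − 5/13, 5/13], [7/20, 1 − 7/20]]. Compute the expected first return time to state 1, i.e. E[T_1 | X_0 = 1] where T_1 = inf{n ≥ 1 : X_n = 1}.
E[T_1 | X_0 = 1] = 1/π_1 = 191/91

For an irreducible recurrent Markov chain with stationary distribution π, E[T_i | X_0 = i] = 1/π_i (Kac's formula). Here π_1 = (7/20)/(5/13 + 7/20) = (7/20)/(191/260) = 91/191, so E[T_1 | X_0 = 1] = 1/π_1 = (5/13 + 7/20)/(7/20) = (191/260)/(7/20) = 191/91.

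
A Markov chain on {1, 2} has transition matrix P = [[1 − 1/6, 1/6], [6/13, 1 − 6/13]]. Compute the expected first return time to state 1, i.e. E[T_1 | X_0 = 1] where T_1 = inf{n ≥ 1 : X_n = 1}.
E[T_1 | X_0 = 1] = 1/π_1 = 49/36

For an irreducible recurrent Markov chain with stationary distribution π, E[T_i | X_0 = i] = 1/π_i (Kac's formula). Here π_1 = (6/13)/(1/6 + 6/13) = (6/13)/(49/78) = 36/49, so E[T_1 | X_0 = 1] = 1/π_1 = (1/6 + 6/13)/(6/13) = (49/78)/(6/13) = 49/36.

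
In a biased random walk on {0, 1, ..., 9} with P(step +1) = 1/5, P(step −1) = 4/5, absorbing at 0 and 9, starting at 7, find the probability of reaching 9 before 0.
P(hit 9 before 0) = (1 − (4)^7) / (1 − (4)^9) = 5461/87381

Let u_k denote P(reach 9 before 0 | start at k). Boundary: u_0 = 0, u_9 = 1. Recurrence: u_k = 1/5·u_{k+1} + 4/5·u_{k-1} for 1 ≤ k ≤ 8. Try u_k = A + B·r^k with r = q/p = (4/5)/(1/5) = 4. Substitution satisfies the recurrence; boundary conditions give:
  u_k = (1 − r^k) / (1 − r^N) = (1 − (4)^7) / (1 − (4)^9) = 5461/87381.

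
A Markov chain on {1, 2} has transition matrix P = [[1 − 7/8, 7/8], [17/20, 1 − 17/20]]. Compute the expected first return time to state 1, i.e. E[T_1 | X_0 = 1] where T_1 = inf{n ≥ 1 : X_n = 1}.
E[T_1 | X_0 = 1] = 1/π_1 = 69/34

For an irreducible recurrent Markov chain with stationary distribution π, E[T_i | X_0 = i] = 1/π_i (Kac's formula). Here π_1 = (17/20)/(7/8 + 17/20) = (17/20)/(69/40) = 34/69, so E[T_1 | X_0 = 1] = 1/π_1 = (7/8 + 17/20)/(17/20) = (69/40)/(17/20) = 69/34.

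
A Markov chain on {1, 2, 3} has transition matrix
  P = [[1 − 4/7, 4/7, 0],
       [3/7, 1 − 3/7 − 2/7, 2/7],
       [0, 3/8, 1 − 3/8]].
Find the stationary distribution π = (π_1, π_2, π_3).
π = (63/211, 84/211, 64/211)

This is a birth-death chain on three states, which satisfies detailed balance: π_1 · P_{12} = π_2 · P_{21} and π_2 · P_{23} = π_3 · P_{32}.
From π_1 · 4/7 = π_2 · 3/7: π_2/π_1 = (4/7)/(3/7) = 4/3.
From π_2 · 2/7 = π_3 · 3/8: π_3/π_2 = (2/7)/(3/8) = 16/21.
Take π_1 proportional to 1; then unnormalized π = (1, 4/3, 64/63). Normalize by dividing by the sum 211/63:
  π = (63/211, 84/211, 64/211).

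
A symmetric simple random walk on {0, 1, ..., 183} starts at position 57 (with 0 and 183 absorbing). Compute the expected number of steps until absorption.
E[τ | X_0 = 57] = 7182

Let v_k = E[τ | X_0 = k]. Boundary: v_0 = v_183 = 0. Recurrence: v_k = 1 + (v_{k-1} + v_{k+1})/2 for 1 ≤ k ≤ 182. The particular solution to v_k − (v_{k-1} + v_{k+1})/2 = 1 is v_k = −k^2. Adding homogeneous solution A + B k and matching boundaries gives v_k = k (183 − k). Substituting k = 57: v_57 = 57 · 126 = 7182.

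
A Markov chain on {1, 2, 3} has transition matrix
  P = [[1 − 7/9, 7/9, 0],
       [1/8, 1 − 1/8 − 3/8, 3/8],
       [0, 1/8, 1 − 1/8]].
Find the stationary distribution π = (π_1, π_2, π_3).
π = (9/233, 56/233, 168/233)

This is a birth-death chain on three states, which satisfies detailed balance: π_1 · P_{12} = π_2 · P_{21} and π_2 · P_{23} = π_3 · P_{32}.
From π_1 · 7/9 = π_2 · 1/8: π_2/π_1 = (7/9)/(1/8) = 56/9.
From π_2 · 3/8 = π_3 · 1/8: π_3/π_2 = (3/8)/(1/8) = 3.
Take π_1 proportional to 1; then unnormalized π = (1, 56/9, 56/3). Normalize by dividing by the sum 233/9:
  π = (9/233, 56/233, 168/233).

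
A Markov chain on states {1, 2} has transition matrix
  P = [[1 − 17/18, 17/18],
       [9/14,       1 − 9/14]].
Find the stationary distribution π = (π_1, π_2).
π_1 = 81/200, π_2 = 119/200

Solve πP = π with π_1 + π_2 = 1. From πP = π: π_1 · (1 − 17/18) + π_2 · 9/14 = π_1 ⇒ π_2 · 9/14 = π_1 · 17/18 ⇒ π_2/π_1 = (17/18)/(9/14) = 119/81. Together with π_1 + π_2 = 1:
  π_1 = (9/14)/(17/18 + 9/14) = (9/14)/(100/63) = 81/200,
  π_2 = (17/18)/(17/18 + 9/14) = (17/18)/(100/63) = 119/200.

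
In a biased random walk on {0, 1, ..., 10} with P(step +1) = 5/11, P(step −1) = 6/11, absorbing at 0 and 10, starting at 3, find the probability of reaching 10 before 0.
P(hit 10 before 0) = (1 − (6/5)^3) / (1 − (6/5)^10) = 7109375/50700551

Let u_k denote P(reach 10 before 0 | start at k). Boundary: u_0 = 0, u_10 = 1. Recurrence: u_k = 5/11·u_{k+1} + 6/11·u_{k-1} for 1 ≤ k ≤ 9. Try u_k = A + B·r^k with r = q/p = (6/11)/(5/11) = 6/5. Substitution satisfies the recurrence; boundary conditions give:
  u_k = (1 − r^k) / (1 − r^N) = (1 − (6/5)^3) / (1 − (6/5)^10) = 7109375/50700551.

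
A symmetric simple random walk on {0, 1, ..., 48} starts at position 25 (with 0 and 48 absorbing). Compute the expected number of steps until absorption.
E[τ | X_0 = 25] = 575

Let v_k = E[τ | X_0 = k]. Boundary: v_0 = v_48 = 0. Recurrence: v_k = 1 + (v_{k-1} + v_{k+1})/2 for 1 ≤ k ≤ 47. The particular solution to v_k − (v_{k-1} + v_{k+1})/2 = 1 is v_k = −k^2. Adding homogeneous solution A + B k and matching boundaries gives v_k = k (48 − k). Substituting k = 25: v_25 = 25 · 23 = 575.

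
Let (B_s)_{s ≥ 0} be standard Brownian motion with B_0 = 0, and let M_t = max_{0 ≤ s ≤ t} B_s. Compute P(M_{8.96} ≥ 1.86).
P(M_{8.96} ≥ 1.86) = 2·P(B_{8.96} ≥ 1.86) = 2(1 − Φ(1.86/√8.96)) ≈ 0.5343

By the reflection principle for Brownian motion, P(M_t ≥ a) = 2 · P(B_t ≥ a) for a ≥ 0. Since B_t ~ N(0, t), P(B_t ≥ 1.86) = 1 − Φ(1.86/√t) = 1 − Φ(1.86/√8.96) = 1 − Φ(0.6214). So
  P(M_{8.96} ≥ 1.86) = 2(1 − Φ(0.6214)) ≈ 0.5343.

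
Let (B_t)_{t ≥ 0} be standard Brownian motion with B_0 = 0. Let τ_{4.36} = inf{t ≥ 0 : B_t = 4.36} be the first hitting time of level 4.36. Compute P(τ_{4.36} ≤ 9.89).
P(τ_{4.36} ≤ 9.89) = 2(1 − Φ(4.36/√9.89)) = 2(1 − Φ(1.3864)) ≈ 0.1656

By the reflection principle for standard BM, P(τ_b ≤ t) = 2 · P(B_t ≥ b). Since B_t ~ N(0, t), P(B_t ≥ 4.36) = 1 − Φ(4.36/√t) = 1 − Φ(4.36/√9.89) = 1 − Φ(1.3864) ≈ 0.08281. Doubling: P(τ_{4.36} ≤ 9.89) ≈ 2 · 0.08281 = 0.16562 ≈ 0.1656.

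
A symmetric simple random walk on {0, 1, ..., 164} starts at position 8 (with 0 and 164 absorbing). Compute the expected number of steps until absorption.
E[τ | X_0 = 8] = 1248

Let v_k = E[τ | X_0 = k]. Boundary: v_0 = v_164 = 0. Recurrence: v_k = 1 + (v_{k-1} + v_{k+1})/2 for 1 ≤ k ≤ 163. The particular solution to v_k − (v_{k-1} + v_{k+1})/2 = 1 is v_k = −k^2. Adding homogeneous solution A + B k and matching boundaries gives v_k = k (164 − k). Substituting k = 8: v_8 = 8 · 156 = 1248.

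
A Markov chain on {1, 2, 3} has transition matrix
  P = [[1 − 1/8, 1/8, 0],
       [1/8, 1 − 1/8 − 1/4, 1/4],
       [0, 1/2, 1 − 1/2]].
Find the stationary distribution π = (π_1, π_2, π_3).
π = (2/5, 2/5, 1/5)

This is a birth-death chain on three states, which satisfies detailed balance: π_1 · P_{12} = π_2 · P_{21} and π_2 · P_{23} = π_3 · P_{32}.
From π_1 · 1/8 = π_2 · 1/8: π_2/π_1 = (1/8)/(1/8) = 1.
From π_2 · 1/4 = π_3 · 1/2: π_3/π_2 = (1/4)/(1/2) = 1/2.
Take π_1 proportional to 1; then unnormalized π = (1, 1, 1/2). Normalize by dividing by the sum 5/2:
  π = (2/5, 2/5, 1/5).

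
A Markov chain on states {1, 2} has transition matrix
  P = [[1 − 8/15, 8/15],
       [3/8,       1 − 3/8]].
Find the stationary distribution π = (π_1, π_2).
π_1 = 45/109, π_2 = 64/109

Solve πP = π with π_1 + π_2 = 1. From πP = π: π_1 · (1 − 8/15) + π_2 · 3/8 = π_1 ⇒ π_2 · 3/8 = π_1 · 8/15 ⇒ π_2/π_1 = (8/15)/(3/8) = 64/45. Together with π_1 + π_2 = 1:
  π_1 = (3/8)/(8/15 + 3/8) = (3/8)/(109/120) = 45/109,
  π_2 = (8/15)/(8/15 + 3/8) = (8/15)/(109/120) = 64/109.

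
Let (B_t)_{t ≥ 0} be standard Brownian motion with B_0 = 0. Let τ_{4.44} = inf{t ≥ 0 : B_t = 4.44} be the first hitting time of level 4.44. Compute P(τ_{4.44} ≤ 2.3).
P(τ_{4.44} ≤ 2.3) = 2(1 − Φ(4.44/√2.3)) = 2(1 − Φ(2.9276)) ≈ 0.0034

By the reflection principle for standard BM, P(τ_b ≤ t) = 2 · P(B_t ≥ b). Since B_t ~ N(0, t), P(B_t ≥ 4.44) = 1 − Φ(4.44/√t) = 1 − Φ(4.44/√2.3) = 1 − Φ(2.9276) ≈ 0.00171. Doubling: P(τ_{4.44} ≤ 2.3) ≈ 2 · 0.00171 = 0.00342 ≈ 0.0034.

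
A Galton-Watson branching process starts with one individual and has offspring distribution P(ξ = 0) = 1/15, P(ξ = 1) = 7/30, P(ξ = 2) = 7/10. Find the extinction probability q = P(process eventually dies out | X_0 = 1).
q = 2/21

The pgf is f(s) = 1/15 + 7/30·s + 7/10·s². The extinction probability q is the smallest fixed point of f in [0, 1]. Setting s = f(s):
  7/10·s² + (7/30 − 1)·s + 1/15 = 0
  7/10·s² − (1/15 + 7/10)·s + 1/15 = 0
which factors as (s − 1)·(7/10·s − 1/15) = 0, giving roots s = 1 and s = (1/15)/(7/10) = 2/21.
Mean offspring μ = 7/30 + 2·7/10 = 49/30 > 1 (supercritical), so q < 1. The extinction probability is the smaller root: q = (1/15)/(7/10) = 2/21.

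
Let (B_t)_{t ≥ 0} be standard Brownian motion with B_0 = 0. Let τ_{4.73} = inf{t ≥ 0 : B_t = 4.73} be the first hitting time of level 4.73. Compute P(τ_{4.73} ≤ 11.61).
P(τ_{4.73} ≤ 11.61) = 2(1 − Φ(4.73/√11.61)) = 2(1 − Φ(1.3882)) ≈ 0.1651

By the reflection principle for standard BM, P(τ_b ≤ t) = 2 · P(B_t ≥ b). Since B_t ~ N(0, t), P(B_t ≥ 4.73) = 1 − Φ(4.73/√t) = 1 − Φ(4.73/√11.61) = 1 − Φ(1.3882) ≈ 0.08254. Doubling: P(τ_{4.73} ≤ 11.61) ≈ 2 · 0.08254 = 0.16508 ≈ 0.1651.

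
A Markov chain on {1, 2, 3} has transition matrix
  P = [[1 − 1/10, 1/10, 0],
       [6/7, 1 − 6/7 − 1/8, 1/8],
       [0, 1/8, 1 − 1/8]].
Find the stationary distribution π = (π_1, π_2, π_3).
π = (30/37, 7/74, 7/74)

This is a birth-death chain on three states, which satisfies detailed balance: π_1 · P_{12} = π_2 · P_{21} and π_2 · P_{23} = π_3 · P_{32}.
From π_1 · 1/10 = π_2 · 6/7: π_2/π_1 = (1/10)/(6/7) = 7/60.
From π_2 · 1/8 = π_3 · 1/8: π_3/π_2 = (1/8)/(1/8) = 1.
Take π_1 proportional to 1; then unnormalized π = (1, 7/60, 7/60). Normalize by dividing by the sum 37/30:
  π = (30/37, 7/74, 7/74).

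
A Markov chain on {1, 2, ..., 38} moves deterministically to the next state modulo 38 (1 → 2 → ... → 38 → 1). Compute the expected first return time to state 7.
E[T_7 | X_0 = 7] = 38

The chain cycles deterministically, so starting at state 7 it returns in exactly 38 steps. Equivalently, the stationary distribution is uniform π_j = 1/38 for every state j, so by Kac's formula E[T_7] = 1/π_7 = 38.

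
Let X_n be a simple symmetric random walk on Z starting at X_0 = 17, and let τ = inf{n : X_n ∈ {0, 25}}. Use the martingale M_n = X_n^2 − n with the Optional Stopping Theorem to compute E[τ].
E[τ] = 136

M_n = X_n^2 − n is a martingale (since E[X_{n+1}^2 | F_n] = X_n^2 + 1). By OST (τ has finite mean in a bounded region), E[M_τ] = E[M_0] = X_0^2 − 0 = 17^2 = 289. Also E[M_τ] = E[X_τ^2] − E[τ]. The walk exits at 0 or 25, with P(hit 25 first) = 17/25, so E[X_τ^2] = 25^2 · 17/25 + 0 = 425. Thus E[τ] = E[X_τ^2] − E[M_τ] = 425 − 289 = 136 = 17(25 − 17) = 136.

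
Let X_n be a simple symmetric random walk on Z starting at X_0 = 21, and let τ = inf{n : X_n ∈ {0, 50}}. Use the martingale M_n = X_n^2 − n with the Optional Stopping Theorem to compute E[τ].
E[τ] = 609

M_n = X_n^2 − n is a martingale (since E[X_{n+1}^2 | F_n] = X_n^2 + 1). By OST (τ has finite mean in a bounded region), E[M_τ] = E[M_0] = X_0^2 − 0 = 21^2 = 441. Also E[M_τ] = E[X_τ^2] − E[τ]. The walk exits at 0 or 50, with P(hit 50 first) = 21/50, so E[X_τ^2] = 50^2 · 21/50 + 0 = 1050. Thus E[τ] = E[X_τ^2] − E[M_τ] = 1050 − 441 = 609 = 21(50 − 21) = 609.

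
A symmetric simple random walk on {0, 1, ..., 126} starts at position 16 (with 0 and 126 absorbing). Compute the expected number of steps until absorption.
E[τ | X_0 = 16] = 1760

Let v_k = E[τ | X_0 = k]. Boundary: v_0 = v_126 = 0. Recurrence: v_k = 1 + (v_{k-1} + v_{k+1})/2 for 1 ≤ k ≤ 125. The particular solution to v_k − (v_{k-1} + v_{k+1})/2 = 1 is v_k = −k^2. Adding homogeneous solution A + B k and matching boundaries gives v_k = k (126 − k). Substituting k = 16: v_16 = 16 · 110 = 1760.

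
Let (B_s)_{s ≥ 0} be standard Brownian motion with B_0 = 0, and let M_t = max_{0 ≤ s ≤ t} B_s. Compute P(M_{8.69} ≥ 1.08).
P(M_{8.69} ≥ 1.08) = 2·P(B_{8.69} ≥ 1.08) = 2(1 − Φ(1.08/√8.69)) ≈ 0.7141

By the reflection principle for Brownian motion, P(M_t ≥ a) = 2 · P(B_t ≥ a) for a ≥ 0. Since B_t ~ N(0, t), P(B_t ≥ 1.08) = 1 − Φ(1.08/√t) = 1 − Φ(1.08/√8.69) = 1 − Φ(0.3664). So
  P(M_{8.69} ≥ 1.08) = 2(1 − Φ(0.3664)) ≈ 0.7141.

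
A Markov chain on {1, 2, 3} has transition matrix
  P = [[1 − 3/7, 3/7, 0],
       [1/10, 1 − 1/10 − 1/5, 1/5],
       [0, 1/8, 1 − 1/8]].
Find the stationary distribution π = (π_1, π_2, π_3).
π = (7/85, 6/17, 48/85)

This is a birth-death chain on three states, which satisfies detailed balance: π_1 · P_{12} = π_2 · P_{21} and π_2 · P_{23} = π_3 · P_{32}.
From π_1 · 3/7 = π_2 · 1/10: π_2/π_1 = (3/7)/(1/10) = 30/7.
From π_2 · 1/5 = π_3 · 1/8: π_3/π_2 = (1/5)/(1/8) = 8/5.
Take π_1 proportional to 1; then unnormalized π = (1, 30/7, 48/7). Normalize by dividing by the sum 85/7:
  π = (7/85, 6/17, 48/85).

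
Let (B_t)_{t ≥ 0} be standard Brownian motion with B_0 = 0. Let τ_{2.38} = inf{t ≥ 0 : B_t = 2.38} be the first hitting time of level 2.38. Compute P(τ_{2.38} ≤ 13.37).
P(τ_{2.38} ≤ 13.37) = 2(1 − Φ(2.38/√13.37)) = 2(1 − Φ(0.6509)) ≈ 0.5151

By the reflection principle for standard BM, P(τ_b ≤ t) = 2 · P(B_t ≥ b). Since B_t ~ N(0, t), P(B_t ≥ 2.38) = 1 − Φ(2.38/√t) = 1 − Φ(2.38/√13.37) = 1 − Φ(0.6509) ≈ 0.25756. Doubling: P(τ_{2.38} ≤ 13.37) ≈ 2 · 0.25756 = 0.51512 ≈ 0.5151.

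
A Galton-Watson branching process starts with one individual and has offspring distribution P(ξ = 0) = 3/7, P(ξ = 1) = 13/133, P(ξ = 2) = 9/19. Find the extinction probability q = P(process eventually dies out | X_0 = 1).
q = 19/21

The pgf is f(s) = 3/7 + 13/133·s + 9/19·s². The extinction probability q is the smallest fixed point of f in [0, 1]. Setting s = f(s):
  9/19·s² + (13/133 − 1)·s + 3/7 = 0
  9/19·s² − (3/7 + 9/19)·s + 3/7 = 0
which factors as (s − 1)·(9/19·s − 3/7) = 0, giving roots s = 1 and s = (3/7)/(9/19) = 19/21.
Mean offspring μ = 13/133 + 2·9/19 = 139/133 > 1 (supercritical), so q < 1. The extinction probability is the smaller root: q = (3/7)/(9/19) = 19/21.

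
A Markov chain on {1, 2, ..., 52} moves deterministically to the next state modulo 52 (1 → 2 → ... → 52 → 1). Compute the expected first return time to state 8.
E[T_8 | X_0 = 8] = 52

The chain cycles deterministically, so starting at state 8 it returns in exactly 52 steps. Equivalently, the stationary distribution is uniform π_j = 1/52 for every state j, so by Kac's formula E[T_8] = 1/π_8 = 52.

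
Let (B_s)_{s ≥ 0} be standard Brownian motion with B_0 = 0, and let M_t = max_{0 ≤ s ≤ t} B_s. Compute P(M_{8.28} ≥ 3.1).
P(M_{8.28} ≥ 3.1) = 2·P(B_{8.28} ≥ 3.1) = 2(1 − Φ(3.1/√8.28)) ≈ 0.2813

By the reflection principle for Brownian motion, P(M_t ≥ a) = 2 · P(B_t ≥ a) for a ≥ 0. Since B_t ~ N(0, t), P(B_t ≥ 3.1) = 1 − Φ(3.1/√t) = 1 − Φ(3.1/√8.28) = 1 − Φ(1.0773). So
  P(M_{8.28} ≥ 3.1) = 2(1 − Φ(1.0773)) ≈ 0.2813.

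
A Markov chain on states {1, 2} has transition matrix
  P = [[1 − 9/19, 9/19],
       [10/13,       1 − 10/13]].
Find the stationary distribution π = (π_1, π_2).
π_1 = 190/307, π_2 = 117/307

Solve πP = π with π_1 + π_2 = 1. From πP = π: π_1 · (1 − 9/19) + π_2 · 10/13 = π_1 ⇒ π_2 · 10/13 = π_1 · 9/19 ⇒ π_2/π_1 = (9/19)/(10/13) = 117/190. Together with π_1 + π_2 = 1:
  π_1 = (10/13)/(9/19 + 10/13) = (10/13)/(307/247) = 190/307,
  π_2 = (9/19)/(9/19 + 10/13) = (9/19)/(307/247) = 117/307.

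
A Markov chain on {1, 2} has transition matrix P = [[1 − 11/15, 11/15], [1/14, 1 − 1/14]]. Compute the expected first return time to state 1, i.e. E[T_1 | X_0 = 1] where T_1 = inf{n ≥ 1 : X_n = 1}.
E[T_1 | X_0 = 1] = 1/π_1 = 169/15

For an irreducible recurrent Markov chain with stationary distribution π, E[T_i | X_0 = i] = 1/π_i (Kac's formula). Here π_1 = (1/14)/(11/15 + 1/14) = (1/14)/(169/210) = 15/169, so E[T_1 | X_0 = 1] = 1/π_1 = (11/15 + 1/14)/(1/14) = (169/210)/(1/14) = 169/15.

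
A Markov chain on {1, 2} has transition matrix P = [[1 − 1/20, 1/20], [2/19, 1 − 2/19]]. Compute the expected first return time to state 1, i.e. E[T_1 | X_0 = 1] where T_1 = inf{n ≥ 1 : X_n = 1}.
E[T_1 | X_0 = 1] = 1/π_1 = 59/40

For an irreducible recurrent Markov chain with stationary distribution π, E[T_i | X_0 = i] = 1/π_i (Kac's formula). Here π_1 = (2/19)/(1/20 + 2/19) = (2/19)/(59/380) = 40/59, so E[T_1 | X_0 = 1] = 1/π_1 = (1/20 + 2/19)/(2/19) = (59/380)/(2/19) = 59/40.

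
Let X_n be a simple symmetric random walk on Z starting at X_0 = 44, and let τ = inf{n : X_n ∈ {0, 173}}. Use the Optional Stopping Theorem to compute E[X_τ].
E[X_τ] = 44

X_n is a martingale and τ is a bounded-mean stopping time (indeed τ is finite a.s. with bounded expectation since the walk is in a bounded region). By the OST, E[X_τ] = E[X_0] = 44. Equivalently: E[X_τ] = 173 · P(hit 173 first) + 0 · P(hit 0 first) = 173 · (44/173) = 44.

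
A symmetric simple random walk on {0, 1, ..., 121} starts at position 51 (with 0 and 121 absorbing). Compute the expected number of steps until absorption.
E[τ | X_0 = 51] = 3570

Let v_k = E[τ | X_0 = k]. Boundary: v_0 = v_121 = 0. Recurrence: v_k = 1 + (v_{k-1} + v_{k+1})/2 for 1 ≤ k ≤ 120. The particular solution to v_k − (v_{k-1} + v_{k+1})/2 = 1 is v_k = −k^2. Adding homogeneous solution A + B k and matching boundaries gives v_k = k (121 − k). Substituting k = 51: v_51 = 51 · 70 = 3570.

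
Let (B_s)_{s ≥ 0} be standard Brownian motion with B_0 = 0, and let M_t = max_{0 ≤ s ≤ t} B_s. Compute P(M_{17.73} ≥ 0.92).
P(M_{17.73} ≥ 0.92) = 2·P(B_{17.73} ≥ 0.92) = 2(1 − Φ(0.92/√17.73)) ≈ 0.8270

By the reflection principle for Brownian motion, P(M_t ≥ a) = 2 · P(B_t ≥ a) for a ≥ 0. Since B_t ~ N(0, t), P(B_t ≥ 0.92) = 1 − Φ(0.92/√t) = 1 − Φ(0.92/√17.73) = 1 − Φ(0.2185). So
  P(M_{17.73} ≥ 0.92) = 2(1 − Φ(0.2185)) ≈ 0.8270.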